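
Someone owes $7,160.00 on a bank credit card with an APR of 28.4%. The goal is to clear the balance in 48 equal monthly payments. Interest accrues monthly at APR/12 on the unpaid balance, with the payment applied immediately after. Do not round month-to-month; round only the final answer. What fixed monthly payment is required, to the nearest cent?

$251.18

Monthly rate r = 28.4%/12 = 2.36667% = 0.0236667.
Level-payment amortization: P = B₀·r / (1 − (1+r)^(−n)) = 7160.00·0.0236667 / (1 − 1.02367^(−48)).
Denominator 1 − (1+r)^(−48) = 0.674621362.
P = 169.453 / 0.674621362 ≈ 251.18.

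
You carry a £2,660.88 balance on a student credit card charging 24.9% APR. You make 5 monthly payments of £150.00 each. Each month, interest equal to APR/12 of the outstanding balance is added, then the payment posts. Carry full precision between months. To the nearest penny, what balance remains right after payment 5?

£2,166.87

Monthly rate r = 24.9%/12 = 2.075% = 0.02075.
Each month: B ← B·(1+r) − £150.00.
Month 1: interest £55.21; balance after payment £2,566.09.
Month 2: interest £53.25; balance after payment £2,469.34.
Month 3: interest £51.24; balance after payment £2,370.58.
Month 4: interest £49.19; balance after payment £2,269.77.
Month 5: interest £47.10; balance after payment £2,166.87.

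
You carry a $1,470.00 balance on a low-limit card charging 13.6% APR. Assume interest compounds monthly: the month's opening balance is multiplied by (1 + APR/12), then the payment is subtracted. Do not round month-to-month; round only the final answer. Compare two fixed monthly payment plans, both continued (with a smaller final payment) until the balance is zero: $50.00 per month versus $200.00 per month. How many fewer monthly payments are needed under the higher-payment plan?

Monthly rate r = 13.6%/12 = 1.13333% = 0.0113333.
At $50.00/mo: n = ⌈−ln(1 − rB₀/P)/ln(1+r)⌉ = 36 payments (last $48.06); total interest = total paid − $1,470.00 = $328.06.
At $200.00/mo: 8 payments (last $143.76); total interest $73.76.
Payments saved = 36 − 8 = 28.

28 fewer payments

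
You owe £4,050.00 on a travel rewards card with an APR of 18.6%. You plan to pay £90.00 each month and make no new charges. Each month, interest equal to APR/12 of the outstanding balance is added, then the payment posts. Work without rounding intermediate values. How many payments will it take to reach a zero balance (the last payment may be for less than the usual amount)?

78 months

Monthly rate r = 18.6%/12 = 1.55% = 0.0155.
Recurrence: B ← B·(1+r) − £90.00.
Month 1: interest £62.78; balance after payment £4,022.77.
Month 2: interest £62.35; balance after payment £3,995.13.
Closed form: n = −ln(1 − rB₀/P)/ln(1+r) = −ln(0.3025)/ln(1.0155) ≈ 77.737, so the balance reaches zero during payment 78.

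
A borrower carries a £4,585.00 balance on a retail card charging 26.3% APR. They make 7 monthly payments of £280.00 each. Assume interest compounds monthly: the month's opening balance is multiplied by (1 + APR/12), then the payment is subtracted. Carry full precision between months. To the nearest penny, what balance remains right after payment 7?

Monthly rate r = 26.3%/12 = 2.19167% = 0.0219167.
Each month: B ← B·(1+r) − £280.00.
Month 1: interest £100.49; balance after payment £4,405.49.
Month 2: interest £96.55; balance after payment £4,222.04.
Month 3: interest £92.53; balance after payment £4,034.57.
Month 4: interest £88.42; balance after payment £3,843.00.
Month 5: interest £84.23; balance after payment £3,647.22.
Month 6: interest £79.94; balance after payment £3,447.16.
Month 7: interest £75.55; balance after payment £3,242.71.

£3,242.71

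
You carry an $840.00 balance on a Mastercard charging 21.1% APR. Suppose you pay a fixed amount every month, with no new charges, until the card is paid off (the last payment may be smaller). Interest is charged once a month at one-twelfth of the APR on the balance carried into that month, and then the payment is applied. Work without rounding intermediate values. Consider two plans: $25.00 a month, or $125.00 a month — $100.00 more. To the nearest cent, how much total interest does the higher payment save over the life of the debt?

Monthly rate r = 21.1%/12 = 1.75833% = 0.0175833.
At $25.00/mo: n = ⌈−ln(1 − rB₀/P)/ln(1+r)⌉ = 52 payments (last $6.63); total interest = total paid − $840.00 = $441.63.
At $125.00/mo: 8 payments (last $26.94); total interest $61.94.
Interest saved = $441.63 − $61.94 = $379.69.

$379.69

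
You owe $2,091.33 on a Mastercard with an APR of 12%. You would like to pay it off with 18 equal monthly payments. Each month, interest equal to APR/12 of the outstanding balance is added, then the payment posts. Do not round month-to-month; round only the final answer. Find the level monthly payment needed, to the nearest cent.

$127.53

Monthly rate r = 12%/12 = 1% = 0.01.
Level-payment amortization: P = B₀·r / (1 − (1+r)^(−n)) = 2091.33·0.01 / (1 − 1.01^(−18)).
Denominator 1 − (1+r)^(−18) = 0.163982686.
P = 20.9133 / 0.163982686 ≈ 127.53.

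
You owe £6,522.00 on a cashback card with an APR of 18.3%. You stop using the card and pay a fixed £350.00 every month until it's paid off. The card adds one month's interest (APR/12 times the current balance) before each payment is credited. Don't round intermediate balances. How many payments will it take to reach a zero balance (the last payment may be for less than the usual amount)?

23 months

Monthly rate r = 18.3%/12 = 1.525% = 0.01525.
Recurrence: B ← B·(1+r) − £350.00.
Month 1: interest £99.46; balance after payment £6,271.46.
Month 2: interest £95.64; balance after payment £6,017.10.
Closed form: n = −ln(1 − rB₀/P)/ln(1+r) = −ln(0.71583)/ln(1.01525) ≈ 22.089, so the balance reaches zero during payment 23.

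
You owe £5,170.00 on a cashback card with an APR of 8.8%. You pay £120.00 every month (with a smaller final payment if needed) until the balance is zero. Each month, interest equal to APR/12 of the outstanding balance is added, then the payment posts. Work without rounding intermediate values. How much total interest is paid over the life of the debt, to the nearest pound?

Monthly rate r = 8.8%/12 = 0.733333% = 0.00733333.
Payoff takes n = ⌈−ln(1 − rB₀/P)/ln(1+r)⌉ = ⌈51.969⌉ = 52 payments; the last is £116.31.
Total paid = 51·£120.00 + £116.31 = £6,236.31.
Total interest = total paid − principal = £6,236.31 − £5,170.00 = £1,066.31.

£1,066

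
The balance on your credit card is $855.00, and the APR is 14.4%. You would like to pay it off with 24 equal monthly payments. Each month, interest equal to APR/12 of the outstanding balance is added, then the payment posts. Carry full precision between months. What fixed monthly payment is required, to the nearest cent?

$41.21

Monthly rate r = 14.4%/12 = 1.2% = 0.012.
Level-payment amortization: P = B₀·r / (1 − (1+r)^(−n)) = 855.00·0.012 / (1 − 1.012^(−24)).
Denominator 1 − (1+r)^(−24) = 0.24895199.
P = 10.26 / 0.24895199 ≈ 41.21.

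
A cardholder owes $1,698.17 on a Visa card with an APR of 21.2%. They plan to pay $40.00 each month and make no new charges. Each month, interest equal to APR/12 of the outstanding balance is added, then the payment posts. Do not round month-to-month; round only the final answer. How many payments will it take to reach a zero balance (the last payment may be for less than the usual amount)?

80 months

Monthly rate r = 21.2%/12 = 1.76667% = 0.0176667.
Recurrence: B ← B·(1+r) − $40.00.
Month 1: interest $30.00; balance after payment $1,688.17.
Month 2: interest $29.82; balance after payment $1,678.00.
Closed form: n = −ln(1 − rB₀/P)/ln(1+r) = −ln(0.24997)/ln(1.01767) ≈ 79.166, so the balance reaches zero during payment 80.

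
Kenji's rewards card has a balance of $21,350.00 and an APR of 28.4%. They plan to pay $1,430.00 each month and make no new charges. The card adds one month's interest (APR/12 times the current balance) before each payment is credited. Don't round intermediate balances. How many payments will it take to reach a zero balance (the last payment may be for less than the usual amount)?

Monthly rate r = 28.4%/12 = 2.36667% = 0.0236667.
Recurrence: B ← B·(1+r) − $1,430.00.
Month 1: interest $505.28; balance after payment $20,425.28.
Month 2: interest $483.40; balance after payment $19,478.68.
Closed form: n = −ln(1 − rB₀/P)/ln(1+r) = −ln(0.64666)/ln(1.02367) ≈ 18.637, so the balance reaches zero during payment 19.

19 payments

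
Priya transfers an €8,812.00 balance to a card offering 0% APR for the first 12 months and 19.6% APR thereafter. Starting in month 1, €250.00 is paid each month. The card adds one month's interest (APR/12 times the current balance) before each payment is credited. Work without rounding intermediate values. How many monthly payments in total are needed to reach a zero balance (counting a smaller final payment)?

Promo months 1–12 at r₀ = 0%/12 = 0; months 13+ at r₁ = 19.6%/12 = 0.0163333.
After month 12 (no interest yet): B = €8,812.00 − 12·€250.00 = €5,812.00.
Then at r₁ with €250.00/mo: n₂ = −ln(1 − r₁·B/P)/ln(1+r₁) ≈ 29.48 → 30 more payments.

42 months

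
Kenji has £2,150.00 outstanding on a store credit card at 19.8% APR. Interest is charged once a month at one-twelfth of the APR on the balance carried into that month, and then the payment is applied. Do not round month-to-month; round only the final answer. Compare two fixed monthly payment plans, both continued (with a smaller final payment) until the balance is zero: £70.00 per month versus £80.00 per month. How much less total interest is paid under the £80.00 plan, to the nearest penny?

Monthly rate r = 19.8%/12 = 1.65% = 0.0165.
At £70.00/mo: n = ⌈−ln(1 − rB₀/P)/ln(1+r)⌉ = 44 payments (last £13.35); total interest = total paid − £2,150.00 = £873.35.
At £80.00/mo: 36 payments (last £64.57); total interest £714.57.
Interest saved = £873.35 − £714.57 = £158.78.

£158.78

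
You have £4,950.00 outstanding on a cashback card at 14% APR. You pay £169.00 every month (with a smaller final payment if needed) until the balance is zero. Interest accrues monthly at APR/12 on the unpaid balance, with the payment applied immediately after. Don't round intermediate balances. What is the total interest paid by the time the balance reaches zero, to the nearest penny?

£1,142.06

Monthly rate r = 14%/12 = 1.16667% = 0.0116667.
Payoff takes n = ⌈−ln(1 − rB₀/P)/ln(1+r)⌉ = ⌈36.047⌉ = 37 payments; the last is £8.06.
Total paid = 36·£169.00 + £8.06 = £6,092.06.
Total interest = total paid − principal = £6,092.06 − £4,950.00 = £1,142.06.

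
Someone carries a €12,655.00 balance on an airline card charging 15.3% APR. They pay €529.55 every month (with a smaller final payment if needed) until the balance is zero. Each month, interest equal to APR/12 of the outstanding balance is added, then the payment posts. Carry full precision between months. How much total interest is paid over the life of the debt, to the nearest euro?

Monthly rate r = 15.3%/12 = 1.275% = 0.01275.
Payoff takes n = ⌈−ln(1 − rB₀/P)/ln(1+r)⌉ = ⌈28.684⌉ = 29 payments; the last is €362.75.
Total paid = 28·€529.55 + €362.75 = €15,190.15.
Total interest = total paid − principal = €15,190.15 − €12,655.00 = €2,535.15.

€2,535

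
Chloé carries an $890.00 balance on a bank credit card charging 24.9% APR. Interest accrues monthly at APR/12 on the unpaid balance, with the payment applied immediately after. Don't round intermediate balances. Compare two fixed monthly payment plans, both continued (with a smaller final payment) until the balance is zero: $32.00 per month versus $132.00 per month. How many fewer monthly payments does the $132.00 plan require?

34 fewer payments

Monthly rate r = 24.9%/12 = 2.075% = 0.02075.
At $32.00/mo: n = ⌈−ln(1 − rB₀/P)/ln(1+r)⌉ = 42 payments (last $29.01); total interest = total paid − $890.00 = $451.01.
At $132.00/mo: 8 payments (last $44.97); total interest $78.97.
Payments saved = 42 − 8 = 34.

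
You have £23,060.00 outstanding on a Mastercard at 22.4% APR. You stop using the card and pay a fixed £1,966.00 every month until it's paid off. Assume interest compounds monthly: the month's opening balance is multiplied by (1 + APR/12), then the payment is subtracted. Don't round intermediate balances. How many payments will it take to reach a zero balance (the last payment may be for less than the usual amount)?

14 months

Monthly rate r = 22.4%/12 = 1.86667% = 0.0186667.
Recurrence: B ← B·(1+r) − £1,966.00.
Month 1: interest £430.45; balance after payment £21,524.45.
Month 2: interest £401.79; balance after payment £19,960.24.
Closed form: n = −ln(1 − rB₀/P)/ln(1+r) = −ln(0.78105)/ln(1.01867) ≈ 13.361, so the balance reaches zero during payment 14.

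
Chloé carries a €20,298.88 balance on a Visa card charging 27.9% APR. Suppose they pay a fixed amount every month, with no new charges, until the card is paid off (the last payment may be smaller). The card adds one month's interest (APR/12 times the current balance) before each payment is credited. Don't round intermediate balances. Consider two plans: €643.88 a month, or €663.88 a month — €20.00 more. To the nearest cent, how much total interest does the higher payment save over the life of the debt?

€1,147.77

Monthly rate r = 27.9%/12 = 2.325% = 0.02325.
At €643.88/mo: n = ⌈−ln(1 − rB₀/P)/ln(1+r)⌉ = 58 payments (last €291.51); total interest = total paid − €20,298.88 = €16,693.79.
At €663.88/mo: 54 payments (last €659.26); total interest €15,546.02.
Interest saved = €16,693.79 − €15,546.02 = €1,147.77.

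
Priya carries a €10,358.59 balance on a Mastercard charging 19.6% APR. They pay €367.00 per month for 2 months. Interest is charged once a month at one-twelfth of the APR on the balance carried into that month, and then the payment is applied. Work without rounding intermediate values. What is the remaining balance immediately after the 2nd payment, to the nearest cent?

€9,959.74

Monthly rate r = 19.6%/12 = 1.63333% = 0.0163333.
Each month: B ← B·(1+r) − €367.00.
Month 1: interest €169.19; balance after payment €10,160.78.
Month 2: interest €165.96; balance after payment €9,959.74.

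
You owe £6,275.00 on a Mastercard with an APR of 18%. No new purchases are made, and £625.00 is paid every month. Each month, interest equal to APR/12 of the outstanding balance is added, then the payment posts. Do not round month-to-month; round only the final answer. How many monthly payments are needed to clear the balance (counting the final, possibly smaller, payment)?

11 months

Monthly rate r = 18%/12 = 1.5% = 0.015.
Recurrence: B ← B·(1+r) − £625.00.
Month 1: interest £94.12; balance after payment £5,744.12.
Month 2: interest £86.16; balance after payment £5,205.29.
Closed form: n = −ln(1 − rB₀/P)/ln(1+r) = −ln(0.8494)/ln(1.015) ≈ 10.963, so the balance reaches zero during payment 11.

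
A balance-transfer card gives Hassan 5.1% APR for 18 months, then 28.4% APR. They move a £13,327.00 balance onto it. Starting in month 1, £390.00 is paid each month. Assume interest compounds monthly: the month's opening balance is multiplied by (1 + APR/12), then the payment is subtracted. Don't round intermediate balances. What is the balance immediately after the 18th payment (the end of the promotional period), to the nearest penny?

£7,104.76

Promo months 1–18 at r₀ = 5.1%/12 = 0.00425; months 19+ at r₁ = 28.4%/12 = 0.0236667.
After month 18: iterate B ← B·(1+r₀) − £390.00 for 18 months → £7,104.76.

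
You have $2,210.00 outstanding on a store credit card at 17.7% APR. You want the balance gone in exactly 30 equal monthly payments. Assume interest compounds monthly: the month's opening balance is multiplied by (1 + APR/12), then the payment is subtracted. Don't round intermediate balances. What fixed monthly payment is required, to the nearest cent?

Monthly rate r = 17.7%/12 = 1.475% = 0.01475.
Level-payment amortization: P = B₀·r / (1 − (1+r)^(−n)) = 2210.00·0.01475 / (1 − 1.01475^(−30)).
Denominator 1 − (1+r)^(−30) = 0.355492166.
P = 32.5975 / 0.355492166 ≈ 91.70.

$91.70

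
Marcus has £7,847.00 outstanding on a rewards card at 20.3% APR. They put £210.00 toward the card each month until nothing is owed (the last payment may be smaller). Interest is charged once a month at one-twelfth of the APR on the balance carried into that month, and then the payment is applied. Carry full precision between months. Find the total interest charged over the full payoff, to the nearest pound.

Monthly rate r = 20.3%/12 = 1.69167% = 0.0169167.
Payoff takes n = ⌈−ln(1 − rB₀/P)/ln(1+r)⌉ = ⌈59.612⌉ = 60 payments; the last is £128.88.
Total paid = 59·£210.00 + £128.88 = £12,518.88.
Total interest = total paid − principal = £12,518.88 − £7,847.00 = £4,671.88.

£4,672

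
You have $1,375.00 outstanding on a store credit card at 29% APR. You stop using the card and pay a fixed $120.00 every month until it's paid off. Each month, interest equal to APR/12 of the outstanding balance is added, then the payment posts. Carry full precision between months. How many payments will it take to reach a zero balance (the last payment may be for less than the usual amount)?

14 payments

Monthly rate r = 29%/12 = 2.41667% = 0.0241667.
Recurrence: B ← B·(1+r) − $120.00.
Month 1: interest $33.23; balance after payment $1,288.23.
Month 2: interest $31.13; balance after payment $1,199.36.
Closed form: n = −ln(1 − rB₀/P)/ln(1+r) = −ln(0.72309)/ln(1.02417) ≈ 13.578, so the balance reaches zero during payment 14.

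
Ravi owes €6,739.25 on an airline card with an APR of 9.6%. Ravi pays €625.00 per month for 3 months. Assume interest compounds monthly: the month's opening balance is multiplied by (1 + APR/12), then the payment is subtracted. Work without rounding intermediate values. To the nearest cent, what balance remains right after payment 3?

€5,012.25

Monthly rate r = 9.6%/12 = 0.8% = 0.008.
Each month: B ← B·(1+r) − €625.00.
Month 1: interest €53.91; balance after payment €6,168.16.
Month 2: interest €49.35; balance after payment €5,592.51.
Month 3: interest €44.74; balance after payment €5,012.25.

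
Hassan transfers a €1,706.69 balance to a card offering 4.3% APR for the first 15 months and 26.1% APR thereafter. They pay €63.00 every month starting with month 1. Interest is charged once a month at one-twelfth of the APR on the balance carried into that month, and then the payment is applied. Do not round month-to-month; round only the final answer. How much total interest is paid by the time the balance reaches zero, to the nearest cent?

Promo months 1–15 at r₀ = 4.3%/12 = 0.00358333; months 16+ at r₁ = 26.1%/12 = 0.02175.
After month 15: iterate B ← B·(1+r₀) − €63.00 for 15 months → €831.69.
Then at r₁ with €63.00/mo: n₂ = −ln(1 − r₁·B/P)/ln(1+r₁) ≈ 15.73 → 16 more payments.
Total paid = 30·€63.00 + €46.11 = €1,936.11; interest = €1,936.11 − €1,706.69 = €229.42.

€229.42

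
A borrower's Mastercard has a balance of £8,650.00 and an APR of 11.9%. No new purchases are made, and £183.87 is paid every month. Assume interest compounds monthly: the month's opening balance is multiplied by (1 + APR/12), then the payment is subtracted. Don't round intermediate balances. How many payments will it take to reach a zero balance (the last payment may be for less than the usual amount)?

Monthly rate r = 11.9%/12 = 0.991667% = 0.00991667.
Recurrence: B ← B·(1+r) − £183.87.
Month 1: interest £85.78; balance after payment £8,551.91.
Month 2: interest £84.81; balance after payment £8,452.85.
Closed form: n = −ln(1 − rB₀/P)/ln(1+r) = −ln(0.53348)/ln(1.00992) ≈ 63.675, so the balance reaches zero during payment 64.

64 months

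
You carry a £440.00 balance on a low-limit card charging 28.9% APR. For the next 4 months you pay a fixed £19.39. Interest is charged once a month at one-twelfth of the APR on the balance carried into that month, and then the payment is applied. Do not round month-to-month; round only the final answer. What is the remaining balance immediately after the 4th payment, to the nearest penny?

Monthly rate r = 28.9%/12 = 2.40833% = 0.0240833.
Each month: B ← B·(1+r) − £19.39.
Month 1: interest £10.60; balance after payment £431.21.
Month 2: interest £10.38; balance after payment £422.20.
Month 3: interest £10.17; balance after payment £412.98.
Month 4: interest £9.95; balance after payment £403.54.

£403.54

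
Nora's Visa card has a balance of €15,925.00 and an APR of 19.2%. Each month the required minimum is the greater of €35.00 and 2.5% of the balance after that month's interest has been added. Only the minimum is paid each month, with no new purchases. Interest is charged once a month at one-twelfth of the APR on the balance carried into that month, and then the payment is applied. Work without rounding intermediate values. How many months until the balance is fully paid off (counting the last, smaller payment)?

322 months

Monthly rate r = 19.2%/12 = 1.6% = 0.016.
While 2.5% of the post-interest balance exceeds €35.00, each month B ← (B·(1+r))·(1 − 0.025), i.e. B shrinks by the factor (1+r)·0.975 = 0.9906.
This holds for months 1–260. Entering month 261 the balance is €1,366.61; 2.5% of the post-interest balance is now below €35.00, so the flat €35.00 minimum applies from here.
From month 261 a fixed €35.00 at rate r clears €1,366.61 in 62 more payments. Total: 260 + 62 = 322 months.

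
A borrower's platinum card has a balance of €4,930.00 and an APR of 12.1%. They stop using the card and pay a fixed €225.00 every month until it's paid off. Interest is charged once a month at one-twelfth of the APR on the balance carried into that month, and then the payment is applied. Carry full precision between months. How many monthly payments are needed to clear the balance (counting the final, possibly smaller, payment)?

25 payments

Monthly rate r = 12.1%/12 = 1.00833% = 0.0100833.
Recurrence: B ← B·(1+r) − €225.00.
Month 1: interest €49.71; balance after payment €4,754.71.
Month 2: interest €47.94; balance after payment €4,577.65.
Closed form: n = −ln(1 − rB₀/P)/ln(1+r) = −ln(0.77906)/ln(1.01008) ≈ 24.885, so the balance reaches zero during payment 25.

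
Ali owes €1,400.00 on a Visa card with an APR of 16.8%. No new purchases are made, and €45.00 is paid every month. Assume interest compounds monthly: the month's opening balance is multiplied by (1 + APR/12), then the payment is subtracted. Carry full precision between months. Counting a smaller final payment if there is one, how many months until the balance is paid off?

Monthly rate r = 16.8%/12 = 1.4% = 0.014.
Recurrence: B ← B·(1+r) − €45.00.
Month 1: interest €19.60; balance after payment €1,374.60.
Month 2: interest €19.24; balance after payment €1,348.84.
Closed form: n = −ln(1 − rB₀/P)/ln(1+r) = −ln(0.56444)/ln(1.014) ≈ 41.136, so the balance reaches zero during payment 42.

42 payments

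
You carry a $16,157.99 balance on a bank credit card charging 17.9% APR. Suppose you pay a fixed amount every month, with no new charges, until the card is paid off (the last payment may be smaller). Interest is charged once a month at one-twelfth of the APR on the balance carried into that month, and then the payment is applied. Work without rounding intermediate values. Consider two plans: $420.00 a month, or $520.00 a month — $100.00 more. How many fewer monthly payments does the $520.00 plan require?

Monthly rate r = 17.9%/12 = 1.49167% = 0.0149167.
At $420.00/mo: n = ⌈−ln(1 − rB₀/P)/ln(1+r)⌉ = 58 payments (last $256.84); total interest = total paid − $16,157.99 = $8,038.85.
At $520.00/mo: 43 payments (last $29.26); total interest $5,711.27.
Payments saved = 58 − 43 = 15.

15 fewer payments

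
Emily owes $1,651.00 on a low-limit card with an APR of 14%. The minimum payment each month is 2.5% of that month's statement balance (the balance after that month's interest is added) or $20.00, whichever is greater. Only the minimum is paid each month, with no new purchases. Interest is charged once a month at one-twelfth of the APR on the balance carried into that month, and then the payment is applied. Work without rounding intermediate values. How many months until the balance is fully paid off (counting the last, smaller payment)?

107 months

Monthly rate r = 14%/12 = 1.16667% = 0.0116667.
While 2.5% of the post-interest balance exceeds $20.00, each month B ← (B·(1+r))·(1 − 0.025), i.e. B shrinks by the factor (1+r)·0.975 = 0.98638.
This holds for months 1–54. Entering month 55 the balance is $787.08; 2.5% of the post-interest balance is now below $20.00, so the flat $20.00 minimum applies from here.
From month 55 a fixed $20.00 at rate r clears $787.08 in 53 more payments. Total: 54 + 53 = 107 months.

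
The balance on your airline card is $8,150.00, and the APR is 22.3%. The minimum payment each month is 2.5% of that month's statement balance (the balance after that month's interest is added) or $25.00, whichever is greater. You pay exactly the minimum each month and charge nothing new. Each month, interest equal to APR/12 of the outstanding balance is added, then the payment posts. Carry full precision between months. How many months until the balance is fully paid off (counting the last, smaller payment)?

378 months

Monthly rate r = 22.3%/12 = 1.85833% = 0.0185833.
While 2.5% of the post-interest balance exceeds $25.00, each month B ← (B·(1+r))·(1 − 0.025), i.e. B shrinks by the factor (1+r)·0.975 = 0.99312.
This holds for months 1–307. Entering month 308 the balance is $978.41; 2.5% of the post-interest balance is now below $25.00, so the flat $25.00 minimum applies from here.
From month 308 a fixed $25.00 at rate r clears $978.41 in 71 more payments. Total: 307 + 71 = 378 months.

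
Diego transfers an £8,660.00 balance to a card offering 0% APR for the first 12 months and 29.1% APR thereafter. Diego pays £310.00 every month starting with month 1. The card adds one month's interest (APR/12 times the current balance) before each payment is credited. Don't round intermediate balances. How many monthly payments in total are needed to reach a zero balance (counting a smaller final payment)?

33 months

Promo months 1–12 at r₀ = 0%/12 = 0; months 13+ at r₁ = 29.1%/12 = 0.02425.
After month 12 (no interest yet): B = £8,660.00 − 12·£310.00 = £4,940.00.
Then at r₁ with £310.00/mo: n₂ = −ln(1 − r₁·B/P)/ln(1+r₁) ≈ 20.39 → 21 more payments.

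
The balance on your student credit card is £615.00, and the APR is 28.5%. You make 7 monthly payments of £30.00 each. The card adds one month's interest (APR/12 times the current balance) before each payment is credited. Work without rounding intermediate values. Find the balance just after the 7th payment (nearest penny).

£499.25

Monthly rate r = 28.5%/12 = 2.375% = 0.02375.
Each month: B ← B·(1+r) − £30.00.
Month 1: interest £14.61; balance after payment £599.61.
Month 2: interest £14.24; balance after payment £583.85.
Month 3: interest £13.87; balance after payment £567.71.
Month 4: interest £13.48; balance after payment £551.20.
Month 5: interest £13.09; balance after payment £534.29.
Month 6: interest £12.69; balance after payment £516.98.
Month 7: interest £12.28; balance after payment £499.25.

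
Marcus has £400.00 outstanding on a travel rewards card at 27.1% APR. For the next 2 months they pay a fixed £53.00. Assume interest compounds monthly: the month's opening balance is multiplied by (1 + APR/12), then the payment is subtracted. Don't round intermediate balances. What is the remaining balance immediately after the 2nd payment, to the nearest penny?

£311.07

Monthly rate r = 27.1%/12 = 2.25833% = 0.0225833.
Each month: B ← B·(1+r) − £53.00.
Month 1: interest £9.03; balance after payment £356.03.
Month 2: interest £8.04; balance after payment £311.07.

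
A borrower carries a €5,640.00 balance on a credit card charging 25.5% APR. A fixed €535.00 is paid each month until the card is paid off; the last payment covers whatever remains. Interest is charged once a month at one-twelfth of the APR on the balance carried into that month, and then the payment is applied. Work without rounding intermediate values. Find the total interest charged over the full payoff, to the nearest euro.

€813

Monthly rate r = 25.5%/12 = 2.125% = 0.02125.
Payoff takes n = ⌈−ln(1 − rB₀/P)/ln(1+r)⌉ = ⌈12.062⌉ = 13 payments; the last is €33.36.
Total paid = 12·€535.00 + €33.36 = €6,453.36.
Total interest = total paid − principal = €6,453.36 − €5,640.00 = €813.36.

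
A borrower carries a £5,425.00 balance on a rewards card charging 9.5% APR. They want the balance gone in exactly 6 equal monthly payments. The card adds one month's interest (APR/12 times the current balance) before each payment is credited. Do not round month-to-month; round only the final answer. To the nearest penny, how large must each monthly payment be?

£929.38

Monthly rate r = 9.5%/12 = 0.791667% = 0.00791667.
Level-payment amortization: P = B₀·r / (1 − (1+r)^(−n)) = 5425.00·0.00791667 / (1 − 1.00792^(−6)).
Denominator 1 − (1+r)^(−6) = 0.0462111523.
P = 42.9479 / 0.0462111523 ≈ 929.38.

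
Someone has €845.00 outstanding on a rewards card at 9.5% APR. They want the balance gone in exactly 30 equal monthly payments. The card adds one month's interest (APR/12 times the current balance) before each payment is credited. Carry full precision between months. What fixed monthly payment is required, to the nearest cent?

Monthly rate r = 9.5%/12 = 0.791667% = 0.00791667.
Level-payment amortization: P = B₀·r / (1 − (1+r)^(−n)) = 845.00·0.00791667 / (1 − 1.00792^(−30)).
Denominator 1 − (1+r)^(−30) = 0.210665291.
P = 6.68958 / 0.210665291 ≈ 31.75.

€31.75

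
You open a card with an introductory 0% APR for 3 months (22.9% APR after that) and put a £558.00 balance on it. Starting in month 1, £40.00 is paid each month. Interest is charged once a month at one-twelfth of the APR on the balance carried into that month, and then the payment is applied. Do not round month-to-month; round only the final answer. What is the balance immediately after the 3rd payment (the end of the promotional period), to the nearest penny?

£438.00

Promo months 1–3 at r₀ = 0%/12 = 0; months 4+ at r₁ = 22.9%/12 = 0.0190833.
After month 3 (no interest yet): B = £558.00 − 3·£40.00 = £438.00.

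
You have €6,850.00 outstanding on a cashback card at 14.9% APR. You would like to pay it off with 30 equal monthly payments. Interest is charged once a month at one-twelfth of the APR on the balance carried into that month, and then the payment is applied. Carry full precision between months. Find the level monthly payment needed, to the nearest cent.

Monthly rate r = 14.9%/12 = 1.24167% = 0.0124167.
Level-payment amortization: P = B₀·r / (1 − (1+r)^(−n)) = 6850.00·0.0124167 / (1 − 1.01242^(−30)).
Denominator 1 − (1+r)^(−30) = 0.309408196.
P = 85.0542 / 0.309408196 ≈ 274.89.

€274.89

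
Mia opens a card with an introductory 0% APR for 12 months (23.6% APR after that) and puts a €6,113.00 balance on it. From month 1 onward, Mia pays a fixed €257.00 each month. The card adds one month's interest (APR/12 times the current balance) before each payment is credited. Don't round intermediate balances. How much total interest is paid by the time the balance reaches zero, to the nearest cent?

€451.29

Promo months 1–12 at r₀ = 0%/12 = 0; months 13+ at r₁ = 23.6%/12 = 0.0196667.
After month 12 (no interest yet): B = €6,113.00 − 12·€257.00 = €3,029.00.
Then at r₁ with €257.00/mo: n₂ = −ln(1 − r₁·B/P)/ln(1+r₁) ≈ 13.54 → 14 more payments.
Total paid = 25·€257.00 + €139.29 = €6,564.29; interest = €6,564.29 − €6,113.00 = €451.29.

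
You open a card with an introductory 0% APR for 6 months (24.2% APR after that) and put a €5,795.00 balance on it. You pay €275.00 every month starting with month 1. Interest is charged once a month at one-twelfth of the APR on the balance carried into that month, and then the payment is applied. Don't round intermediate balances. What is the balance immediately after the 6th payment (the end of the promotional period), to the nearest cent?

Promo months 1–6 at r₀ = 0%/12 = 0; months 7+ at r₁ = 24.2%/12 = 0.0201667.
After month 6 (no interest yet): B = €5,795.00 − 6·€275.00 = €4,145.00.

€4,145.00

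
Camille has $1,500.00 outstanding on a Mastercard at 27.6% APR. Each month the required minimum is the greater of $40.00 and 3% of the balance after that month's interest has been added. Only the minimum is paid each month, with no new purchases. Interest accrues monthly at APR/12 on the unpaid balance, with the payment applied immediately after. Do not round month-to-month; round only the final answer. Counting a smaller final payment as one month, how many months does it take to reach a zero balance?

Monthly rate r = 27.6%/12 = 2.3% = 0.023.
While 3% of the post-interest balance exceeds $40.00, each month B ← (B·(1+r))·(1 − 0.03), i.e. B shrinks by the factor (1+r)·0.97 = 0.99231.
This holds for months 1–19. Entering month 20 the balance is $1,295.36; 3% of the post-interest balance is now below $40.00, so the flat $40.00 minimum applies from here.
From month 20 a fixed $40.00 at rate r clears $1,295.36 in 61 more payments. Total: 19 + 61 = 80 months.

80 months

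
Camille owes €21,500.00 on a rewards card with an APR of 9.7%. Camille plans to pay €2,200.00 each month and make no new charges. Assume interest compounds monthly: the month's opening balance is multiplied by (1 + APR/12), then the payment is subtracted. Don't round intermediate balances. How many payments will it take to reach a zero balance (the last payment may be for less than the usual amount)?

11 months

Monthly rate r = 9.7%/12 = 0.808333% = 0.00808333.
Recurrence: B ← B·(1+r) − €2,200.00.
Month 1: interest €173.79; balance after payment €19,473.79.
Month 2: interest €157.41; balance after payment €17,431.20.
Closed form: n = −ln(1 − rB₀/P)/ln(1+r) = −ln(0.921)/ln(1.00808) ≈ 10.221, so the balance reaches zero during payment 11.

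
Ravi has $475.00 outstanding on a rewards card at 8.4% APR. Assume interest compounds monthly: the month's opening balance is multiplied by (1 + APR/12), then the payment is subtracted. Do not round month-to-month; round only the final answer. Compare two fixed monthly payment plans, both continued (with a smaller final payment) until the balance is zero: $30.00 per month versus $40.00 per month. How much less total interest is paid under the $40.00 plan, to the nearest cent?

Monthly rate r = 8.4%/12 = 0.7% = 0.007.
At $30.00/mo: n = ⌈−ln(1 − rB₀/P)/ln(1+r)⌉ = 17 payments (last $25.22); total interest = total paid − $475.00 = $30.22.
At $40.00/mo: 13 payments (last $17.68); total interest $22.68.
Interest saved = $30.22 − $22.68 = $7.54.

$7.54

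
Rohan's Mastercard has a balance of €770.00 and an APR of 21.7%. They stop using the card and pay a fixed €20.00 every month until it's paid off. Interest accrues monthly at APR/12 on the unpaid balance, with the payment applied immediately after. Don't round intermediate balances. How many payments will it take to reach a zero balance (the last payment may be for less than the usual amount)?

Monthly rate r = 21.7%/12 = 1.80833% = 0.0180833.
Recurrence: B ← B·(1+r) − €20.00.
Month 1: interest €13.92; balance after payment €763.92.
Month 2: interest €13.81; balance after payment €757.74.
Closed form: n = −ln(1 − rB₀/P)/ln(1+r) = −ln(0.30379)/ln(1.01808) ≈ 66.479, so the balance reaches zero during payment 67.

67 payments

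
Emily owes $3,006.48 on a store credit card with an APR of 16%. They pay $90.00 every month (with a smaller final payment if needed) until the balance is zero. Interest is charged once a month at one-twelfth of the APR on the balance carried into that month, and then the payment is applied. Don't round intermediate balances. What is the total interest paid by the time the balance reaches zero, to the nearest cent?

$999.37

Monthly rate r = 16%/12 = 1.33333% = 0.0133333.
Payoff takes n = ⌈−ln(1 − rB₀/P)/ln(1+r)⌉ = ⌈44.508⌉ = 45 payments; the last is $45.85.
Total paid = 44·$90.00 + $45.85 = $4,005.85.
Total interest = total paid − principal = $4,005.85 − $3,006.48 = $999.37.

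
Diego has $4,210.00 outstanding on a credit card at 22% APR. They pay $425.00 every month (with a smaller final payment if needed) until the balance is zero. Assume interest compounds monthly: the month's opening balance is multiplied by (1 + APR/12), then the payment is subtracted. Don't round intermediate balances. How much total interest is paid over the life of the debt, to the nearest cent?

$478.53

Monthly rate r = 22%/12 = 1.83333% = 0.0183333.
Payoff takes n = ⌈−ln(1 − rB₀/P)/ln(1+r)⌉ = ⌈11.032⌉ = 12 payments; the last is $13.53.
Total paid = 11·$425.00 + $13.53 = $4,688.53.
Total interest = total paid − principal = $4,688.53 − $4,210.00 = $478.53.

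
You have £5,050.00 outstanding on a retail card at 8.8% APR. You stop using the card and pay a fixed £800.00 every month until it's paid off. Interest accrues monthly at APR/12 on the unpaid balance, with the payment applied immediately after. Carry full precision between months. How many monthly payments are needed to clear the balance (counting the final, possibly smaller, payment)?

7 months

Monthly rate r = 8.8%/12 = 0.733333% = 0.00733333.
Recurrence: B ← B·(1+r) − £800.00.
Month 1: interest £37.03; balance after payment £4,287.03.
Month 2: interest £31.44; balance after payment £3,518.47.
Closed form: n = −ln(1 − rB₀/P)/ln(1+r) = −ln(0.95371)/ln(1.00733) ≈ 6.487, so the balance reaches zero during payment 7.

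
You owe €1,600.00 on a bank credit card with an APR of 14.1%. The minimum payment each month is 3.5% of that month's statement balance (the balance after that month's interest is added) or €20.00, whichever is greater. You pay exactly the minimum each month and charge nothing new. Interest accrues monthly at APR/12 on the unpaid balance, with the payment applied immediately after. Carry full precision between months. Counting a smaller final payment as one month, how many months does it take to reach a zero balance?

Monthly rate r = 14.1%/12 = 1.175% = 0.01175.
While 3.5% of the post-interest balance exceeds €20.00, each month B ← (B·(1+r))·(1 − 0.035), i.e. B shrinks by the factor (1+r)·0.965 = 0.97634.
This holds for months 1–44. Entering month 45 the balance is €557.88; 3.5% of the post-interest balance is now below €20.00, so the flat €20.00 minimum applies from here.
From month 45 a fixed €20.00 at rate r clears €557.88 in 34 more payments. Total: 44 + 34 = 78 months.

78 months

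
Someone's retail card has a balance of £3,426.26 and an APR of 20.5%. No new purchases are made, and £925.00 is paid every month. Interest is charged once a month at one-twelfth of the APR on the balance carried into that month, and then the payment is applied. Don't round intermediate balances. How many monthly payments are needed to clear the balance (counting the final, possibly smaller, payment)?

Monthly rate r = 20.5%/12 = 1.70833% = 0.0170833.
Recurrence: B ← B·(1+r) − £925.00.
Month 1: interest £58.53; balance after payment £2,559.79.
Month 2: interest £43.73; balance after payment £1,678.52.
Month 3: interest £28.67; balance after payment £782.20.
Month 4: interest £13.36; balance after payment £0.00.

4 months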